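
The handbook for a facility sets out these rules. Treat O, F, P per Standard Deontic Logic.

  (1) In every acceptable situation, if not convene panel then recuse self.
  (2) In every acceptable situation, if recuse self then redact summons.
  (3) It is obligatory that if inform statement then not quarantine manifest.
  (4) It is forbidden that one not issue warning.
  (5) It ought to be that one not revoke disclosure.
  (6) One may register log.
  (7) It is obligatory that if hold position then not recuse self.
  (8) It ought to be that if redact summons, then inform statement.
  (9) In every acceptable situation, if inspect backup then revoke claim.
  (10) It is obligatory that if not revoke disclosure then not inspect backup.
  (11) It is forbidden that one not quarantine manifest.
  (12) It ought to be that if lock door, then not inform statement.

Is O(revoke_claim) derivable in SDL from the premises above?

No

Premise 9 is O(inspect_backup → revoke_claim), but O(inspect_backup) is not derivable from the premises, so it does not yield O(revoke_claim).
No other premise forces O(revoke_claim). An ideal world satisfying every premise can still have revoke_claim false, so O(revoke_claim) is not derivable.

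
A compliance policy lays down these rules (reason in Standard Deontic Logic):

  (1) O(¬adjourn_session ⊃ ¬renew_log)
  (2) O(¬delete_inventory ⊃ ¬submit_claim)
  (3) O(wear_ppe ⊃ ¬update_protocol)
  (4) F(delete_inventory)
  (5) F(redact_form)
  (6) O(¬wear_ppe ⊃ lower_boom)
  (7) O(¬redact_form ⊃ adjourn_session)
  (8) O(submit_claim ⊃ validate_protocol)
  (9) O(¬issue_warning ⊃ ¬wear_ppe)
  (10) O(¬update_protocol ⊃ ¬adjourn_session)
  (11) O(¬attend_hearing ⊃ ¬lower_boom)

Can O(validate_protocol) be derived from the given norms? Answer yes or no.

No

Premise 8 is O(submit_claim ⊃ validate_protocol), but O(submit_claim) is not derivable from the premises, so it does not yield O(validate_protocol).
No other premise forces O(validate_protocol). An ideal world satisfying every premise can still have validate_protocol false, so O(validate_protocol) is not derivable.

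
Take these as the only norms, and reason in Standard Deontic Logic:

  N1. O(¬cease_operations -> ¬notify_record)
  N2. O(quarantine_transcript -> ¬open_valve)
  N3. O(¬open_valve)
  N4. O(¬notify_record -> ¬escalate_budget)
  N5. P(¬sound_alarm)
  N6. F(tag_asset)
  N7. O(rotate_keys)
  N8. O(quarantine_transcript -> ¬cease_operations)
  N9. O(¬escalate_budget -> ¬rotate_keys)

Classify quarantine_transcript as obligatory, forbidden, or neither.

Premise 7 gives O(rotate_keys).
The contrapositive of premise 9 (O(¬escalate_budget -> ¬rotate_keys)) is O(rotate_keys -> escalate_budget), and O(rotate_keys) is already established, so O(escalate_budget).
The contrapositive of premise 4 (O(¬notify_record -> ¬escalate_budget)) is O(escalate_budget -> notify_record), and O(escalate_budget) is already established, so O(notify_record).
Premise 1 is O(¬cease_operations -> ¬notify_record); contrapositively O(notify_record -> cease_operations). Since O(notify_record) holds, K gives O(cease_operations).
The contrapositive of premise 8 (O(quarantine_transcript -> ¬cease_operations)) is O(cease_operations -> ¬quarantine_transcript), and O(cease_operations) is already established, so O(¬quarantine_transcript).
Premises 2, 3, 5, 6 do not contribute to this derivation.
Thus O(¬quarantine_transcript), which is F(quarantine_transcript): quarantine_transcript is forbidden.

Forbidden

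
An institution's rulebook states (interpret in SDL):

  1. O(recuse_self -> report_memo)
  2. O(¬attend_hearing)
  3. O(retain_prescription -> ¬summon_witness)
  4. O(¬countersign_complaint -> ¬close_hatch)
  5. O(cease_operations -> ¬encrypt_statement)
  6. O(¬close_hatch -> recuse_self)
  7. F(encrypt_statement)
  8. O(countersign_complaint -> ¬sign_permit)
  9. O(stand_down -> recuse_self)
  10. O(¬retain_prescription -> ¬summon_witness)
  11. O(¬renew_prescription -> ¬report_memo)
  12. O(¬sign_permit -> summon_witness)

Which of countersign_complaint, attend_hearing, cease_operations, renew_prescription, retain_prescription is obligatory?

Premises 10 and 3 cover both cases: O(¬retain_prescription -> ¬summon_witness) and O(retain_prescription -> ¬summon_witness). Since ¬retain_prescription ∨ retain_prescription is a tautology, O(¬summon_witness) follows.
Premise 12 is O(¬sign_permit -> summon_witness); contrapositively O(¬summon_witness -> sign_permit). Since O(¬summon_witness) holds, K gives O(sign_permit).
Premise 8 is O(countersign_complaint -> ¬sign_permit); contrapositively O(sign_permit -> ¬countersign_complaint). Since O(sign_permit) holds, K gives O(¬countersign_complaint).
From O(¬countersign_complaint) and premise 4, O(¬countersign_complaint -> ¬close_hatch), we obtain O(¬close_hatch).
With premise 6, O(¬close_hatch -> recuse_self), the K-axiom yields O(recuse_self).
Premise 1 is O(recuse_self -> report_memo); since O(recuse_self), deontic closure gives O(report_memo).
Premise 11 is O(¬renew_prescription -> ¬report_memo); contrapositively O(report_memo -> renew_prescription). Since O(report_memo) holds, K gives O(renew_prescription).
So O(renew_prescription) holds — renew_prescription is obligatory. None of the other listed options is made obligatory by any chain of premises.

renew_prescription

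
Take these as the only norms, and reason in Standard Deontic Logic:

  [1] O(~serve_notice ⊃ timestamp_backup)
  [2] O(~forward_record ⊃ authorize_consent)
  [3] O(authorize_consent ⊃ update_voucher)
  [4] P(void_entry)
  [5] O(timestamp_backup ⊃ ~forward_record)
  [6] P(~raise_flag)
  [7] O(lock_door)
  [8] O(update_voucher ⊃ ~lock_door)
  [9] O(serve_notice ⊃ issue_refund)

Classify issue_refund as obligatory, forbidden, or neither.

Premise 7 states O(lock_door) outright.
Premise 8 is O(update_voucher ⊃ ~lock_door); contrapositively O(lock_door ⊃ ~update_voucher). Since O(lock_door) holds, K gives O(~update_voucher).
Premise 3 is O(authorize_consent ⊃ update_voucher); contrapositively O(~update_voucher ⊃ ~authorize_consent). Since O(~update_voucher) holds, K gives O(~authorize_consent).
Premise 2 is O(~forward_record ⊃ authorize_consent); contrapositively O(~authorize_consent ⊃ forward_record). Since O(~authorize_consent) holds, K gives O(forward_record).
The contrapositive of premise 5 (O(timestamp_backup ⊃ ~forward_record)) is O(forward_record ⊃ ~timestamp_backup), and O(forward_record) is already established, so O(~timestamp_backup).
Premise 1 is O(~serve_notice ⊃ timestamp_backup); contrapositively O(~timestamp_backup ⊃ serve_notice). Since O(~timestamp_backup) holds, K gives O(serve_notice).
From O(serve_notice) and premise 9, O(serve_notice ⊃ issue_refund), we obtain O(issue_refund).
Premises 4, 6 do not contribute to this derivation.
Hence issue_refund is obligatory.

Obligatory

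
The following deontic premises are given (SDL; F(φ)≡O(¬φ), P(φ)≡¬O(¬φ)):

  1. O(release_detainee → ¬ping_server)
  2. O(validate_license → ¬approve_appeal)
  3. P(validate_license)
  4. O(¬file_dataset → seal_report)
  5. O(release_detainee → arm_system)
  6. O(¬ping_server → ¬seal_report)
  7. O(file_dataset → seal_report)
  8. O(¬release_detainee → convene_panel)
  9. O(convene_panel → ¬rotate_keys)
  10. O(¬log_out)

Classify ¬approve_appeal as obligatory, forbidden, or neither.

Neither

Premise 2 is O(validate_license → ¬approve_appeal), but O(validate_license) is not derivable from the premises (the permission P(validate_license) asserts only ¬O(¬validate_license), not O(validate_license)), so it does not yield O(¬approve_appeal).
No premise or chain of K-axiom applications forces O(¬approve_appeal), and none forces O(approve_appeal). So ¬approve_appeal is neither obligatory nor forbidden under these norms.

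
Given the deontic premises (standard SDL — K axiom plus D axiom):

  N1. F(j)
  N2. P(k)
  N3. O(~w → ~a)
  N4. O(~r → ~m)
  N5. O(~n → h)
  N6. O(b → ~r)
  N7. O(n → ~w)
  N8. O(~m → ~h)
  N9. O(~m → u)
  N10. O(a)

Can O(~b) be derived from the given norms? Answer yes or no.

Yes

Premise 10 states O(a) outright.
The contrapositive of premise 3 (O(~w → ~a)) is O(a → w), and O(a) is already established, so O(w).
Premise 7 is O(n → ~w); contrapositively O(w → ~n). Since O(w) holds, K gives O(~n).
Applying K to premise 5 (O(~n → h)) and O(~n) yields O(h).
Premise 8, O(~m → ~h), contraposes to O(h → m); with O(h) we get O(m).
The contrapositive of premise 4 (O(~r → ~m)) is O(m → r), and O(m) is already established, so O(r).
Premise 6 is O(b → ~r); contrapositively O(r → ~b). Since O(r) holds, K gives O(~b).
Premises 1, 2, 9 do not contribute to this derivation.
So O(~b) follows.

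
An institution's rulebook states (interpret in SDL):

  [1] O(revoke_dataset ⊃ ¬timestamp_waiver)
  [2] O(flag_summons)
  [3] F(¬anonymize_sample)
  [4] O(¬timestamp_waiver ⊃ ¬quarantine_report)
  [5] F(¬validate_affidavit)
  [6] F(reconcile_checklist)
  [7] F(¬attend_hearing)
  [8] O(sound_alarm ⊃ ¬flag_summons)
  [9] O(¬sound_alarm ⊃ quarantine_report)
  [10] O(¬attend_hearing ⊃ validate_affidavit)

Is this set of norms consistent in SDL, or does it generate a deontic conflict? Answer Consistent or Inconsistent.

Consistent

Premise 10 is O(¬attend_hearing ⊃ validate_affidavit); even if O(validate_affidavit) held, inferring O(¬attend_hearing) would be affirming the consequent — invalid.
So O(¬attend_hearing) is not derivable, and the apparent clash with O(attend_hearing) does not arise.
A world satisfying every obligation exists (e.g. anonymize_sample=true, attend_hearing=true, flag_summons=true, quarantine_report=true, reconcile_checklist=false, revoke_dataset=false, sound_alarm=false, timestamp_waiver=true, validate_affidavit=true); no atom is both obligatory and forbidden, so the set is consistent.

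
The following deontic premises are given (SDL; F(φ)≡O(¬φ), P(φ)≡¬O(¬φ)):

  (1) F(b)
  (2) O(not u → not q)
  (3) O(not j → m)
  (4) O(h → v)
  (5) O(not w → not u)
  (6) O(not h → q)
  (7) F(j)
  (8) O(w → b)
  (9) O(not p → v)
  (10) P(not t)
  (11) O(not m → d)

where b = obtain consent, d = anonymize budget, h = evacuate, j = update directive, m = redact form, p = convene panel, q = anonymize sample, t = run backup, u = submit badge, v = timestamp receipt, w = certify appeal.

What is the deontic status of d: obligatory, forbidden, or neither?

Premise 11 is O(not m → d), but O(not m) is not derivable from the premises, so it does not yield O(d).
No premise or chain of K-axiom applications forces O(d), and none forces O(not d). So d is neither obligatory nor forbidden under these norms.

Neither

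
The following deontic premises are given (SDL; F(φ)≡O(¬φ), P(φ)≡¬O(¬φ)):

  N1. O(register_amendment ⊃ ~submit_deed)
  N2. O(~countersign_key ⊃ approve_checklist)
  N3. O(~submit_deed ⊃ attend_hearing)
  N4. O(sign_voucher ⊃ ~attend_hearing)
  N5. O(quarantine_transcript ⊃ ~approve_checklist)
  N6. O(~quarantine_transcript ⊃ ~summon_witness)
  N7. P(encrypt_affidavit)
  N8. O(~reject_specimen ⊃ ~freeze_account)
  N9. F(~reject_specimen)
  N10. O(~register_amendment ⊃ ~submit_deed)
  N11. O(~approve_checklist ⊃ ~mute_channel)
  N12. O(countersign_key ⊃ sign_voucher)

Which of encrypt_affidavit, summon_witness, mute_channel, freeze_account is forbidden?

Premises 10 and 1 cover both cases: O(~register_amendment ⊃ ~submit_deed) and O(register_amendment ⊃ ~submit_deed). Since ~register_amendment ∨ register_amendment is a tautology, O(~submit_deed) follows.
Applying K to premise 3 (O(~submit_deed ⊃ attend_hearing)) and O(~submit_deed) yields O(attend_hearing).
Premise 4 is O(sign_voucher ⊃ ~attend_hearing); contrapositively O(attend_hearing ⊃ ~sign_voucher). Since O(attend_hearing) holds, K gives O(~sign_voucher).
The contrapositive of premise 12 (O(countersign_key ⊃ sign_voucher)) is O(~sign_voucher ⊃ ~countersign_key), and O(~sign_voucher) is already established, so O(~countersign_key).
From O(~countersign_key) and premise 2, O(~countersign_key ⊃ approve_checklist), we obtain O(approve_checklist).
The contrapositive of premise 5 (O(quarantine_transcript ⊃ ~approve_checklist)) is O(approve_checklist ⊃ ~quarantine_transcript), and O(approve_checklist) is already established, so O(~quarantine_transcript).
With premise 6, O(~quarantine_transcript ⊃ ~summon_witness), the K-axiom yields O(~summon_witness).
So O(~summon_witness) holds, i.e. summon_witness is forbidden. None of the other listed options is forbidden under the premises.

summon_witness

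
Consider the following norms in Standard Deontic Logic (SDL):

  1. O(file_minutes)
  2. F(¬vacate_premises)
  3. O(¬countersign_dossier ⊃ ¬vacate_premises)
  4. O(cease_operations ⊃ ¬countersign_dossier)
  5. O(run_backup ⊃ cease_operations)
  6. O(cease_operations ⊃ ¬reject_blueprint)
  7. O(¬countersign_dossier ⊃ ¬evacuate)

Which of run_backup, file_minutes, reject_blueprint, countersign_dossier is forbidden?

run_backup

F(¬vacate_premises) at premise 2 means O(vacate_premises).
Premise 3 is O(¬countersign_dossier ⊃ ¬vacate_premises); contrapositively O(vacate_premises ⊃ countersign_dossier). Since O(vacate_premises) holds, K gives O(countersign_dossier).
Premise 4 is O(cease_operations ⊃ ¬countersign_dossier); contrapositively O(countersign_dossier ⊃ ¬cease_operations). Since O(countersign_dossier) holds, K gives O(¬cease_operations).
Premise 5, O(run_backup ⊃ cease_operations), contraposes to O(¬cease_operations ⊃ ¬run_backup); with O(¬cease_operations) we get O(¬run_backup).
So O(¬run_backup) holds, i.e. run_backup is forbidden. None of the other listed options is forbidden under the premises.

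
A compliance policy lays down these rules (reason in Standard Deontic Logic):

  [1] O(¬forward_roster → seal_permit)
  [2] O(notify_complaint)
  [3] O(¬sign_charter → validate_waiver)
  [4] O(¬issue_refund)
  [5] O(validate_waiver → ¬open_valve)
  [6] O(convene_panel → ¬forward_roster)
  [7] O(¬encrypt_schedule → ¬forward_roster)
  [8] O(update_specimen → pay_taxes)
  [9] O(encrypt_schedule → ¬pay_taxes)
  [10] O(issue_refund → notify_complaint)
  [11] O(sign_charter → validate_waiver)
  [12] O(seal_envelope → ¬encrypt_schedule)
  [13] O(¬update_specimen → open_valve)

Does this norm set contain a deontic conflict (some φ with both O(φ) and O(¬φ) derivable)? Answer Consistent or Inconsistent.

Consistent

Premise 10 is O(issue_refund → notify_complaint); even if O(notify_complaint) held, inferring O(issue_refund) would be affirming the consequent — invalid.
So O(issue_refund) is not derivable, and the apparent clash with O(¬issue_refund) does not arise.
A world satisfying every obligation exists (e.g. convene_panel=false, encrypt_schedule=false, forward_roster=false, issue_refund=false, notify_complaint=true, open_valve=false, pay_taxes=true, seal_envelope=false, seal_permit=true, sign_charter=false, update_specimen=true, validate_waiver=true); no atom is both obligatory and forbidden, so the set is consistent.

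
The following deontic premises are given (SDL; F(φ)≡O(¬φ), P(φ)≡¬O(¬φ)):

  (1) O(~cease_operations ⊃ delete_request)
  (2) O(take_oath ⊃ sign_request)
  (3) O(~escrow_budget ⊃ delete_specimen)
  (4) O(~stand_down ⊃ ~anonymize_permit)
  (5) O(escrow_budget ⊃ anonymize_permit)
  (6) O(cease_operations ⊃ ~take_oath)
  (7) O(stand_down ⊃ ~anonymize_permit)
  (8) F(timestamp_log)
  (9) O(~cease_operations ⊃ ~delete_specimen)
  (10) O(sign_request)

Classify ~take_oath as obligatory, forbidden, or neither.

Premises 7 and 4 are O(stand_down ⊃ ~anonymize_permit) and O(~stand_down ⊃ ~anonymize_permit); every ideal world satisfies stand_down or ~stand_down, so in either case ~anonymize_permit holds — hence O(~anonymize_permit).
Premise 5, O(escrow_budget ⊃ anonymize_permit), contraposes to O(~anonymize_permit ⊃ ~escrow_budget); with O(~anonymize_permit) we get O(~escrow_budget).
With premise 3, O(~escrow_budget ⊃ delete_specimen), the K-axiom yields O(delete_specimen).
Premise 9, O(~cease_operations ⊃ ~delete_specimen), contraposes to O(delete_specimen ⊃ cease_operations); with O(delete_specimen) we get O(cease_operations).
From O(cease_operations) and premise 6, O(cease_operations ⊃ ~take_oath), we obtain O(~take_oath).
Premises 1, 2, 8, 10 do not contribute to this derivation.
Hence ~take_oath is obligatory.

Obligatory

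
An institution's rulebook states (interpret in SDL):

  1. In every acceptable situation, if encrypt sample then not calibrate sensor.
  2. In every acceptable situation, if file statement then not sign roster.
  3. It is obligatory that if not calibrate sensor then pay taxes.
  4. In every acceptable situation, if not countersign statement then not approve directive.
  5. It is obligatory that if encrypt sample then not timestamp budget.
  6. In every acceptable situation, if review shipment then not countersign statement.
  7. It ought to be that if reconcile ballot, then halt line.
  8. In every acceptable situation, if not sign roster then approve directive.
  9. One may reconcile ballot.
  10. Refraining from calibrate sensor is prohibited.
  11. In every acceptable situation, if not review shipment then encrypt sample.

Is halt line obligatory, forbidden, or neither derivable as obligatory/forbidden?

Neither

Premise 7 is O(reconcile_ballot → halt_line), but O(reconcile_ballot) is not derivable from the premises (the permission P(reconcile_ballot) asserts only ¬O(¬reconcile_ballot), not O(reconcile_ballot)), so it does not yield O(halt_line).
No premise or chain of K-axiom applications forces O(halt_line), and none forces O(¬halt_line). So halt_line is neither obligatory nor forbidden under these norms.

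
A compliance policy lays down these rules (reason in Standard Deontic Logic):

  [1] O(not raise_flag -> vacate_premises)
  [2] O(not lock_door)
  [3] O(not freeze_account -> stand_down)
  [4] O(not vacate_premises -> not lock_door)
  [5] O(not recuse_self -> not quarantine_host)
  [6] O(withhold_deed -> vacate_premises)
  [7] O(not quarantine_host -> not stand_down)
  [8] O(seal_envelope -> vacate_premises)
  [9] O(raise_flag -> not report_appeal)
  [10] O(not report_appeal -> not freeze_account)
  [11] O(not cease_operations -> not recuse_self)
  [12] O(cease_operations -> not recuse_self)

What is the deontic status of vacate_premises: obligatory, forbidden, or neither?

By case analysis on cease_operations: premise 12 gives O(cease_operations -> not recuse_self) and premise 11 gives O(not cease_operations -> not recuse_self), so O(not recuse_self) either way.
Premise 5 is O(not recuse_self -> not quarantine_host); since O(not recuse_self), deontic closure gives O(not quarantine_host).
Premise 7 is O(not quarantine_host -> not stand_down); since O(not quarantine_host), deontic closure gives O(not stand_down).
Premise 3, O(not freeze_account -> stand_down), contraposes to O(not stand_down -> freeze_account); with O(not stand_down) we get O(freeze_account).
Premise 10, O(not report_appeal -> not freeze_account), contraposes to O(freeze_account -> report_appeal); with O(freeze_account) we get O(report_appeal).
Premise 9, O(raise_flag -> not report_appeal), contraposes to O(report_appeal -> not raise_flag); with O(report_appeal) we get O(not raise_flag).
Applying K to premise 1 (O(not raise_flag -> vacate_premises)) and O(not raise_flag) yields O(vacate_premises).
Premises 2, 4, 6, 8 do not contribute to this derivation.
Hence vacate_premises is obligatory.

Obligatory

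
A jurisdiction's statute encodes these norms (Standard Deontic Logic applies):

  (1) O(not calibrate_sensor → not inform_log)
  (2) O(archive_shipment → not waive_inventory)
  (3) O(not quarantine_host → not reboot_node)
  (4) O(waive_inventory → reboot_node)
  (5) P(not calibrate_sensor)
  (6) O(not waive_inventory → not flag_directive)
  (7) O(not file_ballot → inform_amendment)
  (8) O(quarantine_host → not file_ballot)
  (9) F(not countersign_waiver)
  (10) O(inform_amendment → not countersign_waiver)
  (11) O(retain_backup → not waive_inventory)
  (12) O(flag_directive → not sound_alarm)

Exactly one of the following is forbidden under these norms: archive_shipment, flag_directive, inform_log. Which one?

F(not countersign_waiver) at premise 9 means O(countersign_waiver).
Premise 10 is O(inform_amendment → not countersign_waiver); contrapositively O(countersign_waiver → not inform_amendment). Since O(countersign_waiver) holds, K gives O(not inform_amendment).
Premise 7 is O(not file_ballot → inform_amendment); contrapositively O(not inform_amendment → file_ballot). Since O(not inform_amendment) holds, K gives O(file_ballot).
The contrapositive of premise 8 (O(quarantine_host → not file_ballot)) is O(file_ballot → not quarantine_host), and O(file_ballot) is already established, so O(not quarantine_host).
From O(not quarantine_host) and premise 3, O(not quarantine_host → not reboot_node), we obtain O(not reboot_node).
The contrapositive of premise 4 (O(waive_inventory → reboot_node)) is O(not reboot_node → not waive_inventory), and O(not reboot_node) is already established, so O(not waive_inventory).
From O(not waive_inventory) and premise 6, O(not waive_inventory → not flag_directive), we obtain O(not flag_directive).
So O(not flag_directive) holds, i.e. flag_directive is forbidden. None of the other listed options is forbidden under the premises.

flag_directive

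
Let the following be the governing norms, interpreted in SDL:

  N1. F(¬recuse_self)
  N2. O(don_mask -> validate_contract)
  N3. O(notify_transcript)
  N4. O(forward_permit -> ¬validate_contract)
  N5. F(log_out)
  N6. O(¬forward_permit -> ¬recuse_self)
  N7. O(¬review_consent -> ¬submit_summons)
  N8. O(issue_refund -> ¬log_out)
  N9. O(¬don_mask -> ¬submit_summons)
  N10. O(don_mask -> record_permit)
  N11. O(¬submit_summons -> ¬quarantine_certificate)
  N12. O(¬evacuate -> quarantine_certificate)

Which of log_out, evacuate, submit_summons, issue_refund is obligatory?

Premise 1 is F(¬recuse_self), i.e. O(recuse_self).
Premise 6 is O(¬forward_permit -> ¬recuse_self); contrapositively O(recuse_self -> forward_permit). Since O(recuse_self) holds, K gives O(forward_permit).
Premise 4 is O(forward_permit -> ¬validate_contract); since O(forward_permit), deontic closure gives O(¬validate_contract).
Premise 2 is O(don_mask -> validate_contract); contrapositively O(¬validate_contract -> ¬don_mask). Since O(¬validate_contract) holds, K gives O(¬don_mask).
From O(¬don_mask) and premise 9, O(¬don_mask -> ¬submit_summons), we obtain O(¬submit_summons).
With premise 11, O(¬submit_summons -> ¬quarantine_certificate), the K-axiom yields O(¬quarantine_certificate).
Premise 12 is O(¬evacuate -> quarantine_certificate); contrapositively O(¬quarantine_certificate -> evacuate). Since O(¬quarantine_certificate) holds, K gives O(evacuate).
So O(evacuate) holds — evacuate is obligatory. None of the other listed options is made obligatory by any chain of premises.

evacuate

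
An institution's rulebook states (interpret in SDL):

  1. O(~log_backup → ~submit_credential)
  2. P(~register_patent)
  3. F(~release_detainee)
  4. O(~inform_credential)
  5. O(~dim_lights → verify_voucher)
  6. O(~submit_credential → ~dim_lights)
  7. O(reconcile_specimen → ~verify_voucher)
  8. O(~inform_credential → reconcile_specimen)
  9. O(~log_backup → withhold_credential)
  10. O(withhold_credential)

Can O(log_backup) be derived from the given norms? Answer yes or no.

Yes

Premise 4 states O(~inform_credential) outright.
Applying K to premise 8 (O(~inform_credential → reconcile_specimen)) and O(~inform_credential) yields O(reconcile_specimen).
Premise 7 is O(reconcile_specimen → ~verify_voucher); since O(reconcile_specimen), deontic closure gives O(~verify_voucher).
Premise 5, O(~dim_lights → verify_voucher), contraposes to O(~verify_voucher → dim_lights); with O(~verify_voucher) we get O(dim_lights).
Premise 6, O(~submit_credential → ~dim_lights), contraposes to O(dim_lights → submit_credential); with O(dim_lights) we get O(submit_credential).
Premise 1 is O(~log_backup → ~submit_credential); contrapositively O(submit_credential → log_backup). Since O(submit_credential) holds, K gives O(log_backup).
Premises 2, 3, 9, 10 do not contribute to this derivation.
So O(log_backup) follows.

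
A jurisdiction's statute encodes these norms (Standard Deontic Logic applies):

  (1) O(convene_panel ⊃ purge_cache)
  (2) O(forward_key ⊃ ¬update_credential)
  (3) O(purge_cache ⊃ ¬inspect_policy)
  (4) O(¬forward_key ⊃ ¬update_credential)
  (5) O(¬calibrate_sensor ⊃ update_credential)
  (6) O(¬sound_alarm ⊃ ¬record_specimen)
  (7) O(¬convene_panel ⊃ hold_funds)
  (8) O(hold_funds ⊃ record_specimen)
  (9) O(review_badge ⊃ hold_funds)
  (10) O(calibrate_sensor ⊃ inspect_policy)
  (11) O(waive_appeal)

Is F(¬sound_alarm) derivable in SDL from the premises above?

Yes

Premises 4 and 2 cover both cases: O(¬forward_key ⊃ ¬update_credential) and O(forward_key ⊃ ¬update_credential). Since ¬forward_key ∨ forward_key is a tautology, O(¬update_credential) follows.
Premise 5 is O(¬calibrate_sensor ⊃ update_credential); contrapositively O(¬update_credential ⊃ calibrate_sensor). Since O(¬update_credential) holds, K gives O(calibrate_sensor).
Applying K to premise 10 (O(calibrate_sensor ⊃ inspect_policy)) and O(calibrate_sensor) yields O(inspect_policy).
Premise 3 is O(purge_cache ⊃ ¬inspect_policy); contrapositively O(inspect_policy ⊃ ¬purge_cache). Since O(inspect_policy) holds, K gives O(¬purge_cache).
Premise 1 is O(convene_panel ⊃ purge_cache); contrapositively O(¬purge_cache ⊃ ¬convene_panel). Since O(¬purge_cache) holds, K gives O(¬convene_panel).
Premise 7 is O(¬convene_panel ⊃ hold_funds); since O(¬convene_panel), deontic closure gives O(hold_funds).
From O(hold_funds) and premise 8, O(hold_funds ⊃ record_specimen), we obtain O(record_specimen).
Premise 6, O(¬sound_alarm ⊃ ¬record_specimen), contraposes to O(record_specimen ⊃ sound_alarm); with O(record_specimen) we get O(sound_alarm).
Premises 9, 11 do not contribute to this derivation.
So O(sound_alarm) holds, i.e. F(¬sound_alarm). The claim follows.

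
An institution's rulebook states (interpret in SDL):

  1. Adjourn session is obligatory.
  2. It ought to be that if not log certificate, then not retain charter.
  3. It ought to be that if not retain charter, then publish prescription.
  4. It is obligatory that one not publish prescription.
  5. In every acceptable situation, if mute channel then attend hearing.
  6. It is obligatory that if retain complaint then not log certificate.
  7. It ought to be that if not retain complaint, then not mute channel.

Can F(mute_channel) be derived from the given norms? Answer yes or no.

Premise 4 states O(¬publish_prescription) outright.
The contrapositive of premise 3 (O(¬retain_charter → publish_prescription)) is O(¬publish_prescription → retain_charter), and O(¬publish_prescription) is already established, so O(retain_charter).
The contrapositive of premise 2 (O(¬log_certificate → ¬retain_charter)) is O(retain_charter → log_certificate), and O(retain_charter) is already established, so O(log_certificate).
Premise 6, O(retain_complaint → ¬log_certificate), contraposes to O(log_certificate → ¬retain_complaint); with O(log_certificate) we get O(¬retain_complaint).
From O(¬retain_complaint) and premise 7, O(¬retain_complaint → ¬mute_channel), we obtain O(¬mute_channel).
Premises 1, 5 do not contribute to this derivation.
So O(¬mute_channel) holds, i.e. F(mute_channel). The claim follows.

Yes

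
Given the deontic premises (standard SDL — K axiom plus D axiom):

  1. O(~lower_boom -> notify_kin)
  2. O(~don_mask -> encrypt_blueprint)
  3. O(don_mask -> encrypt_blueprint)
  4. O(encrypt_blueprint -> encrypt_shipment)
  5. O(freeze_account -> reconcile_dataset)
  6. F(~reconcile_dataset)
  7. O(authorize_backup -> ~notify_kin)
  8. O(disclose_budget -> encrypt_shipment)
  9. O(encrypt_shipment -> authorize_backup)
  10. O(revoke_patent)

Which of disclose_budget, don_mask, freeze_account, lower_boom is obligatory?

By case analysis on don_mask: premise 3 gives O(don_mask -> encrypt_blueprint) and premise 2 gives O(~don_mask -> encrypt_blueprint), so O(encrypt_blueprint) either way.
Applying K to premise 4 (O(encrypt_blueprint -> encrypt_shipment)) and O(encrypt_blueprint) yields O(encrypt_shipment).
With premise 9, O(encrypt_shipment -> authorize_backup), the K-axiom yields O(authorize_backup).
From O(authorize_backup) and premise 7, O(authorize_backup -> ~notify_kin), we obtain O(~notify_kin).
Premise 1, O(~lower_boom -> notify_kin), contraposes to O(~notify_kin -> lower_boom); with O(~notify_kin) we get O(lower_boom).
So O(lower_boom) holds — lower_boom is obligatory. None of the other listed options is made obligatory by any chain of premises.

lower_boom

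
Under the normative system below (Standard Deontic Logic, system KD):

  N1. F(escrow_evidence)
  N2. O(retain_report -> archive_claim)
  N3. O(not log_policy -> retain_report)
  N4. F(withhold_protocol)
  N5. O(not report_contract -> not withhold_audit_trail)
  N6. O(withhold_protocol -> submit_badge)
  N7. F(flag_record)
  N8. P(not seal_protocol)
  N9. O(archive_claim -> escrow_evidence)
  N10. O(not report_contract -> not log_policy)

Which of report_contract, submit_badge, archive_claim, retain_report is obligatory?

Premise 1, F(escrow_evidence), is equivalent to O(not escrow_evidence).
Premise 9, O(archive_claim -> escrow_evidence), contraposes to O(not escrow_evidence -> not archive_claim); with O(not escrow_evidence) we get O(not archive_claim).
The contrapositive of premise 2 (O(retain_report -> archive_claim)) is O(not archive_claim -> not retain_report), and O(not archive_claim) is already established, so O(not retain_report).
Premise 3, O(not log_policy -> retain_report), contraposes to O(not retain_report -> log_policy); with O(not retain_report) we get O(log_policy).
The contrapositive of premise 10 (O(not report_contract -> not log_policy)) is O(log_policy -> report_contract), and O(log_policy) is already established, so O(report_contract).
So O(report_contract) holds — report_contract is obligatory. None of the other listed options is made obligatory by any chain of premises.

report_contract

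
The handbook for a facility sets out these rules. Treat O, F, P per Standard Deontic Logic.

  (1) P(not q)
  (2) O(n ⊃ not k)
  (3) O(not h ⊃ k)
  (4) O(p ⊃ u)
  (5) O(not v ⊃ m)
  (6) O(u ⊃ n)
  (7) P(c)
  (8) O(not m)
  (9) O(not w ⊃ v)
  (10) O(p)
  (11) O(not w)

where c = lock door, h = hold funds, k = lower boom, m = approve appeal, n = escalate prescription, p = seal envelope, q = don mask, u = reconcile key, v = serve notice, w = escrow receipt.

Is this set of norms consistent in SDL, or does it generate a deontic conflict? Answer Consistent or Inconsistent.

Premise 5 is O(not v ⊃ m), but O(not v) is not derivable from the premises, so it does not yield O(m).
So O(m) is not derivable, and the apparent clash with O(not m) does not arise.
A world satisfying every obligation exists (e.g. c=false, h=true, k=false, m=false, n=true, p=true, q=false, u=true, v=true, w=false); no atom is both obligatory and forbidden, so the set is consistent.

Consistent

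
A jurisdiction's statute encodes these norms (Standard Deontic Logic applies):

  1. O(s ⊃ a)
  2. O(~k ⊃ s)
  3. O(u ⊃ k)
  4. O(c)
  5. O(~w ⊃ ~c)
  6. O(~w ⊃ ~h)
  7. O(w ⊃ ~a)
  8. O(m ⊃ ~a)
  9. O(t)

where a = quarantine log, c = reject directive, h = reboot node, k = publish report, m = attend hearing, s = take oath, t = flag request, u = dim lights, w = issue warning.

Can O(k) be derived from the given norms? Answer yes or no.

Yes

Premise 4 states O(c) outright.
Premise 5, O(~w ⊃ ~c), contraposes to O(c ⊃ w); with O(c) we get O(w).
Applying K to premise 7 (O(w ⊃ ~a)) and O(w) yields O(~a).
Premise 1 is O(s ⊃ a); contrapositively O(~a ⊃ ~s). Since O(~a) holds, K gives O(~s).
The contrapositive of premise 2 (O(~k ⊃ s)) is O(~s ⊃ k), and O(~s) is already established, so O(k).
Premises 3, 6, 8, 9 do not contribute to this derivation.
So O(k) follows.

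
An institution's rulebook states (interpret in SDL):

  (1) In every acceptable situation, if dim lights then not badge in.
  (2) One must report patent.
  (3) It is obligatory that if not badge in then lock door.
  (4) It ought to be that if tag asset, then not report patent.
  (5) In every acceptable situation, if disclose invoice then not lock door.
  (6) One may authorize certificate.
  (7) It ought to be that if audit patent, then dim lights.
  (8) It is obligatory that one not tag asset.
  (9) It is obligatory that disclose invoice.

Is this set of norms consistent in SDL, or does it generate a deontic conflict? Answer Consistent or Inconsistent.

Premise 4 is O(tag_asset → ¬report_patent), but O(tag_asset) is not derivable from the premises, so it does not yield O(¬report_patent).
So O(¬report_patent) is not derivable, and the apparent clash with O(report_patent) does not arise.
A world satisfying every obligation exists (e.g. audit_patent=false, authorize_certificate=false, badge_in=true, dim_lights=false, disclose_invoice=true, lock_door=false, report_patent=true, tag_asset=false); no atom is both obligatory and forbidden, so the set is consistent.

Consistent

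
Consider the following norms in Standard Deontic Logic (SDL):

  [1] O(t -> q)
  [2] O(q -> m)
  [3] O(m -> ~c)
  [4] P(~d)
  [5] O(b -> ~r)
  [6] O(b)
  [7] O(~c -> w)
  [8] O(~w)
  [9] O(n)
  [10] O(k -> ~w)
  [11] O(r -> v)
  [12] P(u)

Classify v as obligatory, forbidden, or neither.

Premise 11 is O(r -> v), but O(r) is not derivable from the premises, so it does not yield O(v).
No premise or chain of K-axiom applications forces O(v), and none forces O(~v). So v is neither obligatory nor forbidden under these norms.

Neither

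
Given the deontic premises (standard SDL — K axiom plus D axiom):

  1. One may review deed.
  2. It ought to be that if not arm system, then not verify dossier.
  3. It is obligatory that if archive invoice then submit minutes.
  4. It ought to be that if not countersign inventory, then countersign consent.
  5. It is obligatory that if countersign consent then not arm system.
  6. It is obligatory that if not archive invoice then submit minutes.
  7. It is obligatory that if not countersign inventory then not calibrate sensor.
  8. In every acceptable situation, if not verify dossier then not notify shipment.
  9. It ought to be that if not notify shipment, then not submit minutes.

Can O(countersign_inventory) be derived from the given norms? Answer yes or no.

Yes

Premises 6 and 3 cover both cases: O(¬archive_invoice → submit_minutes) and O(archive_invoice → submit_minutes). Since ¬archive_invoice ∨ archive_invoice is a tautology, O(submit_minutes) follows.
The contrapositive of premise 9 (O(¬notify_shipment → ¬submit_minutes)) is O(submit_minutes → notify_shipment), and O(submit_minutes) is already established, so O(notify_shipment).
Premise 8 is O(¬verify_dossier → ¬notify_shipment); contrapositively O(notify_shipment → verify_dossier). Since O(notify_shipment) holds, K gives O(verify_dossier).
Premise 2 is O(¬arm_system → ¬verify_dossier); contrapositively O(verify_dossier → arm_system). Since O(verify_dossier) holds, K gives O(arm_system).
The contrapositive of premise 5 (O(countersign_consent → ¬arm_system)) is O(arm_system → ¬countersign_consent), and O(arm_system) is already established, so O(¬countersign_consent).
Premise 4, O(¬countersign_inventory → countersign_consent), contraposes to O(¬countersign_consent → countersign_inventory); with O(¬countersign_consent) we get O(countersign_inventory).
Premises 1, 7 do not contribute to this derivation.
So O(countersign_inventory) follows.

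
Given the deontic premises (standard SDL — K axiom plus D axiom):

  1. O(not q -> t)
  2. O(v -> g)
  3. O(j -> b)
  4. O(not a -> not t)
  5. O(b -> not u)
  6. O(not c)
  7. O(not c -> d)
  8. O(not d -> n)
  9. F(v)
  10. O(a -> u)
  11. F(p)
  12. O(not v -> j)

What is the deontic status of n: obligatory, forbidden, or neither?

Premise 8 is O(not d -> n), but O(not d) is not derivable from the premises, so it does not yield O(n).
No premise or chain of K-axiom applications forces O(n), and none forces O(not n). So n is neither obligatory nor forbidden under these norms.

Neither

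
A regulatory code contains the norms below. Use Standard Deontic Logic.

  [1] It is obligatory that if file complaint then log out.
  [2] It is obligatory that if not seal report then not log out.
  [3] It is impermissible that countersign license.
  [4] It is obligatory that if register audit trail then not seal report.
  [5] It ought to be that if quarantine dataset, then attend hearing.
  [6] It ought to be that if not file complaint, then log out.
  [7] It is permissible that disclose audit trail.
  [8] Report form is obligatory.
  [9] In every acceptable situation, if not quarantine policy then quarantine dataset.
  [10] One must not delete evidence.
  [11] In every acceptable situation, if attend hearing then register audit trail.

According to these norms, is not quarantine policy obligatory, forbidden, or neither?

By case analysis on file_complaint: premise 1 gives O(file_complaint → log_out) and premise 6 gives O(¬file_complaint → log_out), so O(log_out) either way.
Premise 2, O(¬seal_report → ¬log_out), contraposes to O(log_out → seal_report); with O(log_out) we get O(seal_report).
Premise 4, O(register_audit_trail → ¬seal_report), contraposes to O(seal_report → ¬register_audit_trail); with O(seal_report) we get O(¬register_audit_trail).
Premise 11 is O(attend_hearing → register_audit_trail); contrapositively O(¬register_audit_trail → ¬attend_hearing). Since O(¬register_audit_trail) holds, K gives O(¬attend_hearing).
The contrapositive of premise 5 (O(quarantine_dataset → attend_hearing)) is O(¬attend_hearing → ¬quarantine_dataset), and O(¬attend_hearing) is already established, so O(¬quarantine_dataset).
Premise 9 is O(¬quarantine_policy → quarantine_dataset); contrapositively O(¬quarantine_dataset → quarantine_policy). Since O(¬quarantine_dataset) holds, K gives O(quarantine_policy).
Premises 3, 7, 8, 10 do not contribute to this derivation.
Thus O(quarantine_policy), which is F(¬quarantine_policy): ¬quarantine_policy is forbidden.

Forbidden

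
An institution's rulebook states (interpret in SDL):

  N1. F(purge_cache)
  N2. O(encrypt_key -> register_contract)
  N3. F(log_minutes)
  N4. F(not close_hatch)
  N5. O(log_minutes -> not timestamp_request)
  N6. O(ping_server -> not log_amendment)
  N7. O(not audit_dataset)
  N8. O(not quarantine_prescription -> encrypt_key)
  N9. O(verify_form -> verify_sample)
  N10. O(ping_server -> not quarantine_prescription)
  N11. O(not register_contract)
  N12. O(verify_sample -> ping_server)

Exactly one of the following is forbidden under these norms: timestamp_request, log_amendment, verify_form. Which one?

verify_form

From premise 11 we have O(not register_contract).
The contrapositive of premise 2 (O(encrypt_key -> register_contract)) is O(not register_contract -> not encrypt_key), and O(not register_contract) is already established, so O(not encrypt_key).
Premise 8 is O(not quarantine_prescription -> encrypt_key); contrapositively O(not encrypt_key -> quarantine_prescription). Since O(not encrypt_key) holds, K gives O(quarantine_prescription).
Premise 10 is O(ping_server -> not quarantine_prescription); contrapositively O(quarantine_prescription -> not ping_server). Since O(quarantine_prescription) holds, K gives O(not ping_server).
Premise 12 is O(verify_sample -> ping_server); contrapositively O(not ping_server -> not verify_sample). Since O(not ping_server) holds, K gives O(not verify_sample).
Premise 9 is O(verify_form -> verify_sample); contrapositively O(not verify_sample -> not verify_form). Since O(not verify_sample) holds, K gives O(not verify_form).
So O(not verify_form) holds, i.e. verify_form is forbidden. None of the other listed options is forbidden under the premises.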